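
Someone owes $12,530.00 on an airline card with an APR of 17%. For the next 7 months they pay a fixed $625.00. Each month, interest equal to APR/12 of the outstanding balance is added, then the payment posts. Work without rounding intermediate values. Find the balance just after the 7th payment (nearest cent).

Monthly rate r = 17%/12 = 1.41667% = 0.0141667.
Each month: B ← B·(1+r) − $625.00.
Month 1: interest $177.51; balance after payment $12,082.51.
Month 2: interest $171.17; balance after payment $11,628.68.
Month 3: interest $164.74; balance after payment $11,168.42.
Month 4: interest $158.22; balance after payment $10,701.64.
Month 5: interest $151.61; balance after payment $10,228.24.
Month 6: interest $144.90; balance after payment $9,748.14.
Month 7: interest $138.10; balance after payment $9,261.24.

$9,261.24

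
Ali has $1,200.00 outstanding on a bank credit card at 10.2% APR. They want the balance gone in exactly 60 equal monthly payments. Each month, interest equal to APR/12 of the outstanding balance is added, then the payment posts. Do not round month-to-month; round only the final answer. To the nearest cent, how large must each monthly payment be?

$25.61

Monthly rate r = 10.2%/12 = 0.85% = 0.0085.
Level-payment amortization: P = B₀·r / (1 − (1+r)^(−n)) = 1200.00·0.0085 / (1 − 1.0085^(−60)).
Denominator 1 − (1+r)^(−60) = 0.39820878.
P = 10.2 / 0.39820878 ≈ 25.61.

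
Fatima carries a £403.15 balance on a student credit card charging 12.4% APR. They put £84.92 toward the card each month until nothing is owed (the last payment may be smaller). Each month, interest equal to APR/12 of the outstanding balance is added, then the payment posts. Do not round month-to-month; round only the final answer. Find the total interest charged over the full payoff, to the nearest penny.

£12.40

Monthly rate r = 12.4%/12 = 1.03333% = 0.0103333.
Payoff takes n = ⌈−ln(1 − rB₀/P)/ln(1+r)⌉ = ⌈4.893⌉ = 5 payments; the last is £75.87.
Total paid = 4·£84.92 + £75.87 = £415.55.
Total interest = total paid − principal = £415.55 − £403.15 = £12.40.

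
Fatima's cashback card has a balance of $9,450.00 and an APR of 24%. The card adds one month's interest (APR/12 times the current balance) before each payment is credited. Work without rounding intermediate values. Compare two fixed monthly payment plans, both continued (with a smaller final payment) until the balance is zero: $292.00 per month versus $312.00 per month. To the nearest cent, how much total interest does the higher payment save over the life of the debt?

$700.36

Monthly rate r = 24%/12 = 2% = 0.02.
At $292.00/mo: n = ⌈−ln(1 − rB₀/P)/ln(1+r)⌉ = 53 payments (last $181.88); total interest = total paid − $9,450.00 = $5,915.88.
At $312.00/mo: 48 payments (last $1.52); total interest $5,215.52.
Interest saved = $5,915.88 − $5,215.52 = $700.36.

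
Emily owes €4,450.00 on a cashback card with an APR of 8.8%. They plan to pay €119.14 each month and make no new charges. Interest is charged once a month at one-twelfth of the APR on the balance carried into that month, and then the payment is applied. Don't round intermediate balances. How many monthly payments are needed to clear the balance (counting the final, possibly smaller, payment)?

Monthly rate r = 8.8%/12 = 0.733333% = 0.00733333.
Recurrence: B ← B·(1+r) − €119.14.
Month 1: interest €32.63; balance after payment €4,363.49.
Month 2: interest €32.00; balance after payment €4,276.35.
Closed form: n = −ln(1 − rB₀/P)/ln(1+r) = −ln(0.72609)/ln(1.00733) ≈ 43.807, so the balance reaches zero during payment 44.

44 payments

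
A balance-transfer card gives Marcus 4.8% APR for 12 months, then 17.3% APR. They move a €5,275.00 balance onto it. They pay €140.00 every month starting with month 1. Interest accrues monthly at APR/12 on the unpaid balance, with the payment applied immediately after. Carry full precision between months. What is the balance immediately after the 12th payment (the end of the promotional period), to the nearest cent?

€3,816.39

Promo months 1–12 at r₀ = 4.8%/12 = 0.004; months 13+ at r₁ = 17.3%/12 = 0.0144167.
After month 12: iterate B ← B·(1+r₀) − €140.00 for 12 months → €3,816.39.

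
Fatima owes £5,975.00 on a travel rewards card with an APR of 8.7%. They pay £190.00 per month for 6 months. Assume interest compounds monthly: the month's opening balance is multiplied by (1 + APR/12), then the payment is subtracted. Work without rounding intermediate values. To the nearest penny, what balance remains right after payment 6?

£5,078.81

Monthly rate r = 8.7%/12 = 0.725% = 0.00725.
Each month: B ← B·(1+r) − £190.00.
Month 1: interest £43.32; balance after payment £5,828.32.
Month 2: interest £42.26; balance after payment £5,680.57.
Month 3: interest £41.18; balance after payment £5,531.76.
Month 4: interest £40.11; balance after payment £5,381.86.
Month 5: interest £39.02; balance after payment £5,230.88.
Month 6: interest £37.92; balance after payment £5,078.81.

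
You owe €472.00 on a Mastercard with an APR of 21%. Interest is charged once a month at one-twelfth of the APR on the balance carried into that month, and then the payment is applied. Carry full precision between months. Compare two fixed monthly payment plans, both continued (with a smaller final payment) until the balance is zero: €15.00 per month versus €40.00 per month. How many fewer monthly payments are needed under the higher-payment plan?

Monthly rate r = 21%/12 = 1.75% = 0.0175.
At €15.00/mo: n = ⌈−ln(1 − rB₀/P)/ln(1+r)⌉ = 47 payments (last €1.70); total interest = total paid − €472.00 = €219.70.
At €40.00/mo: 14 payments (last €13.38); total interest €61.38.
Payments saved = 47 − 14 = 33.

33 fewer payments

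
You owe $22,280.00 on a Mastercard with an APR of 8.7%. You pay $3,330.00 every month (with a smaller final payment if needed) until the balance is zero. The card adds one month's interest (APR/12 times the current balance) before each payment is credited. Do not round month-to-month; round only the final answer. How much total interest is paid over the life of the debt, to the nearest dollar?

Monthly rate r = 8.7%/12 = 0.725% = 0.00725.
Payoff takes n = ⌈−ln(1 − rB₀/P)/ln(1+r)⌉ = ⌈6.883⌉ = 7 payments; the last is $2,942.44.
Total paid = 6·$3,330.00 + $2,942.44 = $22,922.44.
Total interest = total paid − principal = $22,922.44 − $22,280.00 = $642.44.

$642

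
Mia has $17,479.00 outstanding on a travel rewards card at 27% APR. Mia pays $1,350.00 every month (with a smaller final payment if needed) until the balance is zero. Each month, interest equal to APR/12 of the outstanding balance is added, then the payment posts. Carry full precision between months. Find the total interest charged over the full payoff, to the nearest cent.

$3,417.11

Monthly rate r = 27%/12 = 2.25% = 0.0225.
Payoff takes n = ⌈−ln(1 − rB₀/P)/ln(1+r)⌉ = ⌈15.476⌉ = 16 payments; the last is $646.11.
Total paid = 15·$1,350.00 + $646.11 = $20,896.11.
Total interest = total paid − principal = $20,896.11 − $17,479.00 = $3,417.11.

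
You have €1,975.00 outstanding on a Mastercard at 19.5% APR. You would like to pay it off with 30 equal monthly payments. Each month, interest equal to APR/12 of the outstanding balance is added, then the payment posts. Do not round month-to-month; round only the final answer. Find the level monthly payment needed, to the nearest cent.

€83.70

Monthly rate r = 19.5%/12 = 1.625% = 0.01625.
Level-payment amortization: P = B₀·r / (1 − (1+r)^(−n)) = 1975.00·0.01625 / (1 − 1.01625^(−30)).
Denominator 1 − (1+r)^(−30) = 0.38342879.
P = 32.0938 / 0.38342879 ≈ 83.70.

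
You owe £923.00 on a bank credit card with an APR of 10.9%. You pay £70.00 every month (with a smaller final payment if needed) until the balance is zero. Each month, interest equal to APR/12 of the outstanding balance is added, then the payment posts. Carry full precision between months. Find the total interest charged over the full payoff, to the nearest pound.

Monthly rate r = 10.9%/12 = 0.908333% = 0.00908333.
Payoff takes n = ⌈−ln(1 − rB₀/P)/ln(1+r)⌉ = ⌈14.108⌉ = 15 payments; the last is £7.61.
Total paid = 14·£70.00 + £7.61 = £987.61.
Total interest = total paid − principal = £987.61 − £923.00 = £64.61.

£65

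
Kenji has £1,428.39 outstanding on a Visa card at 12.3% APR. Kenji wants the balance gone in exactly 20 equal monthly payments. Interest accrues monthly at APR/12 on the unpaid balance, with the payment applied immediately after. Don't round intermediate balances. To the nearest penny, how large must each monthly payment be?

Monthly rate r = 12.3%/12 = 1.025% = 0.01025.
Level-payment amortization: P = B₀·r / (1 − (1+r)^(−n)) = 1428.39·0.01025 / (1 − 1.01025^(−20)).
Denominator 1 − (1+r)^(−20) = 0.184502155.
P = 14.641 / 0.184502155 ≈ 79.35.

£79.35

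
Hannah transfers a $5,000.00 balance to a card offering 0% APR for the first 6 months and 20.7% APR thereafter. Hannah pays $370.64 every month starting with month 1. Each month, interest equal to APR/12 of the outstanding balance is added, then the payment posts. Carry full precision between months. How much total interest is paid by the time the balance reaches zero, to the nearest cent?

Promo months 1–6 at r₀ = 0%/12 = 0; months 7+ at r₁ = 20.7%/12 = 0.01725.
After month 6 (no interest yet): B = $5,000.00 − 6·$370.64 = $2,776.16.
Then at r₁ with $370.64/mo: n₂ = −ln(1 − r₁·B/P)/ln(1+r₁) ≈ 8.09 → 9 more payments.
Total paid = 14·$370.64 + $33.33 = $5,222.29; interest = $5,222.29 − $5,000.00 = $222.29.

$222.29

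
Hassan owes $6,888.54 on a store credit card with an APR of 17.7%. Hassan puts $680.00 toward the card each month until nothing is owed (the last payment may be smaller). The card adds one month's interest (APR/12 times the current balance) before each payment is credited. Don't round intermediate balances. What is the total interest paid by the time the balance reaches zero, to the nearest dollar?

$628

Monthly rate r = 17.7%/12 = 1.475% = 0.01475.
Payoff takes n = ⌈−ln(1 − rB₀/P)/ln(1+r)⌉ = ⌈11.053⌉ = 12 payments; the last is $36.12.
Total paid = 11·$680.00 + $36.12 = $7,516.12.
Total interest = total paid − principal = $7,516.12 − $6,888.54 = $627.58.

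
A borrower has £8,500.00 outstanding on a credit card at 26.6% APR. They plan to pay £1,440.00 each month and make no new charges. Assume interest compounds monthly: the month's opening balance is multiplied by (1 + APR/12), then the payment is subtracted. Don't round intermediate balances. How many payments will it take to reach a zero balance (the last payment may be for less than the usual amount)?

7 payments

Monthly rate r = 26.6%/12 = 2.21667% = 0.0221667.
Recurrence: B ← B·(1+r) − £1,440.00.
Month 1: interest £188.42; balance after payment £7,248.42.
Month 2: interest £160.67; balance after payment £5,969.09.
Closed form: n = −ln(1 − rB₀/P)/ln(1+r) = −ln(0.86916)/ln(1.02217) ≈ 6.396, so the balance reaches zero during payment 7.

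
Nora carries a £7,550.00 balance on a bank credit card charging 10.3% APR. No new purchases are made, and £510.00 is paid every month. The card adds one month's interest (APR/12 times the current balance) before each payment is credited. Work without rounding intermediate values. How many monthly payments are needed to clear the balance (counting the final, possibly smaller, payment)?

16 payments

Monthly rate r = 10.3%/12 = 0.858333% = 0.00858333.
Recurrence: B ← B·(1+r) − £510.00.
Month 1: interest £64.80; balance after payment £7,104.80.
Month 2: interest £60.98; balance after payment £6,655.79.
Closed form: n = −ln(1 − rB₀/P)/ln(1+r) = −ln(0.87293)/ln(1.00858) ≈ 15.900, so the balance reaches zero during payment 16.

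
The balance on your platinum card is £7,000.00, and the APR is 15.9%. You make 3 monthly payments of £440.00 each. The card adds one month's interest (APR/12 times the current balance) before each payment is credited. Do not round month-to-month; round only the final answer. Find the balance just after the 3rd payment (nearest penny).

Monthly rate r = 15.9%/12 = 1.325% = 0.01325.
Each month: B ← B·(1+r) − £440.00.
Month 1: interest £92.75; balance after payment £6,652.75.
Month 2: interest £88.15; balance after payment £6,300.90.
Month 3: interest £83.49; balance after payment £5,944.39.

£5,944.39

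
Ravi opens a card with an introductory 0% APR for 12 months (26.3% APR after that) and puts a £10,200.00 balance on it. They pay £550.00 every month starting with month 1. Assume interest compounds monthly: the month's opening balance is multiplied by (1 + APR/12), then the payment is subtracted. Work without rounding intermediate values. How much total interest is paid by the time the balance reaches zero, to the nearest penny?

Promo months 1–12 at r₀ = 0%/12 = 0; months 13+ at r₁ = 26.3%/12 = 0.0219167.
After month 12 (no interest yet): B = £10,200.00 − 12·£550.00 = £3,600.00.
Then at r₁ with £550.00/mo: n₂ = −ln(1 − r₁·B/P)/ln(1+r₁) ≈ 7.14 → 8 more payments.
Total paid = 19·£550.00 + £79.08 = £10,529.08; interest = £10,529.08 − £10,200.00 = £329.08.

£329.08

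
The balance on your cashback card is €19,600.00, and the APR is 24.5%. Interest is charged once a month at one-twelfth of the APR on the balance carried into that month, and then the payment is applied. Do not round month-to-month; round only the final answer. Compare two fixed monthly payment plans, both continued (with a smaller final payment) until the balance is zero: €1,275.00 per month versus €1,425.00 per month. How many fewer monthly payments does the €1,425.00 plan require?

Monthly rate r = 24.5%/12 = 2.04167% = 0.0204167.
At €1,275.00/mo: n = ⌈−ln(1 − rB₀/P)/ln(1+r)⌉ = 19 payments (last €814.83); total interest = total paid − €19,600.00 = €4,164.83.
At €1,425.00/mo: 17 payments (last €444.82); total interest €3,644.82.
Payments saved = 19 − 17 = 2.

2 fewer payments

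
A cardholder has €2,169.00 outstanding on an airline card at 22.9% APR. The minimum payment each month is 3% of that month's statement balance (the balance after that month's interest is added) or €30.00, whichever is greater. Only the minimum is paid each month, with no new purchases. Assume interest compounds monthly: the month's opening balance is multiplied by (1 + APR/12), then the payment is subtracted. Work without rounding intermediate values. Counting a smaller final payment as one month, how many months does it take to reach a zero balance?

Monthly rate r = 22.9%/12 = 1.90833% = 0.0190833.
While 3% of the post-interest balance exceeds €30.00, each month B ← (B·(1+r))·(1 − 0.03), i.e. B shrinks by the factor (1+r)·0.97 = 0.98851.
This holds for months 1–69. Entering month 70 the balance is €977.19; 3% of the post-interest balance is now below €30.00, so the flat €30.00 minimum applies from here.
From month 70 a fixed €30.00 at rate r clears €977.19 in 52 more payments. Total: 69 + 52 = 121 months.

121 months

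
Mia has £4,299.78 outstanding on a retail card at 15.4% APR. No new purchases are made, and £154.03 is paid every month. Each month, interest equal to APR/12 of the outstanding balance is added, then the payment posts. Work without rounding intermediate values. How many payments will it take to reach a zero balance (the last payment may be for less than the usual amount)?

35 months

Monthly rate r = 15.4%/12 = 1.28333% = 0.0128333.
Recurrence: B ← B·(1+r) − £154.03.
Month 1: interest £55.18; balance after payment £4,200.93.
Month 2: interest £53.91; balance after payment £4,100.81.
Closed form: n = −ln(1 − rB₀/P)/ln(1+r) = −ln(0.64175)/ln(1.01283) ≈ 34.784, so the balance reaches zero during payment 35.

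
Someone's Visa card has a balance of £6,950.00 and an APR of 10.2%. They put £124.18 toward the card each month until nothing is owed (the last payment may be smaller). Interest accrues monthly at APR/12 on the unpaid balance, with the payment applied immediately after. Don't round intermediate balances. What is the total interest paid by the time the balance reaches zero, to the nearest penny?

Monthly rate r = 10.2%/12 = 0.85% = 0.0085.
Payoff takes n = ⌈−ln(1 − rB₀/P)/ln(1+r)⌉ = ⌈76.291⌉ = 77 payments; the last is £36.21.
Total paid = 76·£124.18 + £36.21 = £9,473.89.
Total interest = total paid − principal = £9,473.89 − £6,950.00 = £2,523.89.

£2,523.89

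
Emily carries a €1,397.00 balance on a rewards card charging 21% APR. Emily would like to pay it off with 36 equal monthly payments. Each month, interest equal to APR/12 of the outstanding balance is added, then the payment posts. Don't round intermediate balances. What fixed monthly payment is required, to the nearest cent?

Monthly rate r = 21%/12 = 1.75% = 0.0175.
Level-payment amortization: P = B₀·r / (1 − (1+r)^(−n)) = 1397.00·0.0175 / (1 − 1.0175^(−36)).
Denominator 1 − (1+r)^(−36) = 0.464498174.
P = 24.4475 / 0.464498174 ≈ 52.63.

€52.63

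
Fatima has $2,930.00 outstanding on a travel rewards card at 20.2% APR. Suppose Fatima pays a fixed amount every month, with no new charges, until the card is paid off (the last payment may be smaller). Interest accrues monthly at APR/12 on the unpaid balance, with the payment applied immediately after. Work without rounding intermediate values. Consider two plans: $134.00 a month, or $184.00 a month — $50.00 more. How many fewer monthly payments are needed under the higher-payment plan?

Monthly rate r = 20.2%/12 = 1.68333% = 0.0168333.
At $134.00/mo: n = ⌈−ln(1 − rB₀/P)/ln(1+r)⌉ = 28 payments (last $66.61); total interest = total paid − $2,930.00 = $754.61.
At $184.00/mo: 19 payments (last $127.84); total interest $509.84.
Payments saved = 28 − 19 = 9.

9 fewer payments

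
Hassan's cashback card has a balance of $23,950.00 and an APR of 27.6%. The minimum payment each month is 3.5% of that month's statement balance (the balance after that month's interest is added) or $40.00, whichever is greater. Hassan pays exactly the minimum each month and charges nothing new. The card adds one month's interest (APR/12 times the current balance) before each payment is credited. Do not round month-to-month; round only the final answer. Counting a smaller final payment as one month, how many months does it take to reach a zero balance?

Monthly rate r = 27.6%/12 = 2.3% = 0.023.
While 3.5% of the post-interest balance exceeds $40.00, each month B ← (B·(1+r))·(1 − 0.035), i.e. B shrinks by the factor (1+r)·0.965 = 0.98719.
This holds for months 1–238. Entering month 239 the balance is $1,114.83; 3.5% of the post-interest balance is now below $40.00, so the flat $40.00 minimum applies from here.
From month 239 a fixed $40.00 at rate r clears $1,114.83 in 46 more payments. Total: 238 + 46 = 284 months.

284 months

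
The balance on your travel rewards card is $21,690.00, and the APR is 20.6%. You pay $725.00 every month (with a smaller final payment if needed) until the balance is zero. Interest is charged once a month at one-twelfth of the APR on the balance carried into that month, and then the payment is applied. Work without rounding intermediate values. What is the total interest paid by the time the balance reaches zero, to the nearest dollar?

$9,008

Monthly rate r = 20.6%/12 = 1.71667% = 0.0171667.
Payoff takes n = ⌈−ln(1 − rB₀/P)/ln(1+r)⌉ = ⌈42.341⌉ = 43 payments; the last is $248.44.
Total paid = 42·$725.00 + $248.44 = $30,698.44.
Total interest = total paid − principal = $30,698.44 − $21,690.00 = $9,008.44.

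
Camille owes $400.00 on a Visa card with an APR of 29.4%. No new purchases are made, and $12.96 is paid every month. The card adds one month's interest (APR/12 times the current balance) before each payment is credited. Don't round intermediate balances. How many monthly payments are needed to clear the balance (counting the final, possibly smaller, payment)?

59 months

Monthly rate r = 29.4%/12 = 2.45% = 0.0245.
Recurrence: B ← B·(1+r) − $12.96.
Month 1: interest $9.80; balance after payment $396.84.
Month 2: interest $9.72; balance after payment $393.60.
Closed form: n = −ln(1 − rB₀/P)/ln(1+r) = −ln(0.24383)/ln(1.0245) ≈ 58.307, so the balance reaches zero during payment 59.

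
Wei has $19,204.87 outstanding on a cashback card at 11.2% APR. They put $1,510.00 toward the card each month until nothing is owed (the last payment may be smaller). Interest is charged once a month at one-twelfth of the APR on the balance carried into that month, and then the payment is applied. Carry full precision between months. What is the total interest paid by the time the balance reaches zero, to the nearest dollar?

$1,336

Monthly rate r = 11.2%/12 = 0.933333% = 0.00933333.
Payoff takes n = ⌈−ln(1 − rB₀/P)/ln(1+r)⌉ = ⌈13.602⌉ = 14 payments; the last is $910.75.
Total paid = 13·$1,510.00 + $910.75 = $20,540.75.
Total interest = total paid − principal = $20,540.75 − $19,204.87 = $1,335.88.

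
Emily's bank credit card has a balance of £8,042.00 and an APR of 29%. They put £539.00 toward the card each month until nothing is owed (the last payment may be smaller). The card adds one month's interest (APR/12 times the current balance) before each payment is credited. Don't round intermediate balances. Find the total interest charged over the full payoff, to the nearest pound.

Monthly rate r = 29%/12 = 2.41667% = 0.0241667.
Payoff takes n = ⌈−ln(1 − rB₀/P)/ln(1+r)⌉ = ⌈18.727⌉ = 19 payments; the last is £393.00.
Total paid = 18·£539.00 + £393.00 = £10,095.00.
Total interest = total paid − principal = £10,095.00 − £8,042.00 = £2,053.00.

£2,053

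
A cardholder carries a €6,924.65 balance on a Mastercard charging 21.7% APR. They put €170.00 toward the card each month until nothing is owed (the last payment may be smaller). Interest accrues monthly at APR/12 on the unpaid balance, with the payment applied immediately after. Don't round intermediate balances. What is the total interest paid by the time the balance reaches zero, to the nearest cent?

€5,730.11

Monthly rate r = 21.7%/12 = 1.80833% = 0.0180833.
Payoff takes n = ⌈−ln(1 − rB₀/P)/ln(1+r)⌉ = ⌈74.438⌉ = 75 payments; the last is €74.76.
Total paid = 74·€170.00 + €74.76 = €12,654.76.
Total interest = total paid − principal = €12,654.76 − €6,924.65 = €5,730.11.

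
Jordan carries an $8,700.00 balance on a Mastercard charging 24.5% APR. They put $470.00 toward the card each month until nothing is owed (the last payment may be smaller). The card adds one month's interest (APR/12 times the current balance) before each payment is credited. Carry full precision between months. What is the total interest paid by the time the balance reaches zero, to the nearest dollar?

Monthly rate r = 24.5%/12 = 2.04167% = 0.0204167.
Payoff takes n = ⌈−ln(1 − rB₀/P)/ln(1+r)⌉ = ⌈23.487⌉ = 24 payments; the last is $230.05.
Total paid = 23·$470.00 + $230.05 = $11,040.05.
Total interest = total paid − principal = $11,040.05 − $8,700.00 = $2,340.05.

$2,340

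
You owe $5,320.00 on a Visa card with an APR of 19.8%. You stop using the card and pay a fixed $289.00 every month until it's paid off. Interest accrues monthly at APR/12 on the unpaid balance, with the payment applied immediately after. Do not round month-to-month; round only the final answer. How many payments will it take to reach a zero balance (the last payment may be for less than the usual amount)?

Monthly rate r = 19.8%/12 = 1.65% = 0.0165.
Recurrence: B ← B·(1+r) − $289.00.
Month 1: interest $87.78; balance after payment $5,118.78.
Month 2: interest $84.46; balance after payment $4,914.24.
Closed form: n = −ln(1 − rB₀/P)/ln(1+r) = −ln(0.69626)/ln(1.0165) ≈ 22.122, so the balance reaches zero during payment 23.

23 payments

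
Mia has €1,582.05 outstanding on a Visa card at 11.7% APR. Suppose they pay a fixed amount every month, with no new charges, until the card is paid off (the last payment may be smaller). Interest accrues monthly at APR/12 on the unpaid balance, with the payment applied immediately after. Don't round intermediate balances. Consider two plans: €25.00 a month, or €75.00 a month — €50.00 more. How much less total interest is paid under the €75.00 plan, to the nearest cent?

Monthly rate r = 11.7%/12 = 0.975% = 0.00975.
At €25.00/mo: n = ⌈−ln(1 − rB₀/P)/ln(1+r)⌉ = 99 payments (last €22.80); total interest = total paid − €1,582.05 = €890.75.
At €75.00/mo: 24 payments (last €54.86); total interest €197.81.
Interest saved = €890.75 − €197.81 = €692.94.

€692.94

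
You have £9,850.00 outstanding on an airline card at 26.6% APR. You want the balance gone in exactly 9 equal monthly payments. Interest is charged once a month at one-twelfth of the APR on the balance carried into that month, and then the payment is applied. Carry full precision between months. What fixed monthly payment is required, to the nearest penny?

£1,219.29

Monthly rate r = 26.6%/12 = 2.21667% = 0.0221667.
Level-payment amortization: P = B₀·r / (1 − (1+r)^(−n)) = 9850.00·0.0221667 / (1 − 1.02217^(−9)).
Denominator 1 − (1+r)^(−9) = 0.17907294.
P = 218.342 / 0.17907294 ≈ 1219.29.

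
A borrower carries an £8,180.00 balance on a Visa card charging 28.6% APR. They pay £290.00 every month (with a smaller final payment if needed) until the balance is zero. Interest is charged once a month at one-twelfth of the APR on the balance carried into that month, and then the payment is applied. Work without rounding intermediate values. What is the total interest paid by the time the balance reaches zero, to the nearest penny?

Monthly rate r = 28.6%/12 = 2.38333% = 0.0238333.
Payoff takes n = ⌈−ln(1 − rB₀/P)/ln(1+r)⌉ = ⌈47.362⌉ = 48 payments; the last is £105.71.
Total paid = 47·£290.00 + £105.71 = £13,735.71.
Total interest = total paid − principal = £13,735.71 − £8,180.00 = £5,555.71.

£5,555.71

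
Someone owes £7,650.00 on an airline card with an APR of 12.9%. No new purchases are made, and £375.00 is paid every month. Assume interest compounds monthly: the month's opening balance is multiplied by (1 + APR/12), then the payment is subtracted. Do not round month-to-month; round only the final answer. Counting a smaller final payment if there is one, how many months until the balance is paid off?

Monthly rate r = 12.9%/12 = 1.075% = 0.01075.
Recurrence: B ← B·(1+r) − £375.00.
Month 1: interest £82.24; balance after payment £7,357.24.
Month 2: interest £79.09; balance after payment £7,061.33.
Closed form: n = −ln(1 − rB₀/P)/ln(1+r) = −ln(0.7807)/ln(1.01075) ≈ 23.153, so the balance reaches zero during payment 24.

24 months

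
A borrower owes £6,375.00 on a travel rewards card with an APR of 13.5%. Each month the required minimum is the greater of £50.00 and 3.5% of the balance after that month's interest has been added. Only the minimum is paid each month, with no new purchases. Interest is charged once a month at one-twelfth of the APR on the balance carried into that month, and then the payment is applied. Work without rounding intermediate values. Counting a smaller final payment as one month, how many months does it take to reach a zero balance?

Monthly rate r = 13.5%/12 = 1.125% = 0.01125.
While 3.5% of the post-interest balance exceeds £50.00, each month B ← (B·(1+r))·(1 − 0.035), i.e. B shrinks by the factor (1+r)·0.965 = 0.97586.
This holds for months 1–62. Entering month 63 the balance is £1,400.89; 3.5% of the post-interest balance is now below £50.00, so the flat £50.00 minimum applies from here.
From month 63 a fixed £50.00 at rate r clears £1,400.89 in 34 more payments. Total: 62 + 34 = 96 months.

96 months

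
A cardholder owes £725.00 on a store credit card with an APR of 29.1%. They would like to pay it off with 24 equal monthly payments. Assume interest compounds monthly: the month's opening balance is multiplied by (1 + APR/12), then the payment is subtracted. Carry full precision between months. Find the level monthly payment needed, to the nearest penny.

Monthly rate r = 29.1%/12 = 2.425% = 0.02425.
Level-payment amortization: P = B₀·r / (1 − (1+r)^(−n)) = 725.00·0.02425 / (1 − 1.02425^(−24)).
Denominator 1 − (1+r)^(−24) = 0.437326247.
P = 17.5813 / 0.437326247 ≈ 40.20.

£40.20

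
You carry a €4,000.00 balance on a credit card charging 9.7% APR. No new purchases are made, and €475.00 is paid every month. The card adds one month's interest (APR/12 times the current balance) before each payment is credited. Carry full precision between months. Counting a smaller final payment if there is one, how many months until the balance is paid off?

Monthly rate r = 9.7%/12 = 0.808333% = 0.00808333.
Recurrence: B ← B·(1+r) − €475.00.
Month 1: interest €32.33; balance after payment €3,557.33.
Month 2: interest €28.76; balance after payment €3,111.09.
Closed form: n = −ln(1 − rB₀/P)/ln(1+r) = −ln(0.93193)/ln(1.00808) ≈ 8.757, so the balance reaches zero during payment 9.

9 payments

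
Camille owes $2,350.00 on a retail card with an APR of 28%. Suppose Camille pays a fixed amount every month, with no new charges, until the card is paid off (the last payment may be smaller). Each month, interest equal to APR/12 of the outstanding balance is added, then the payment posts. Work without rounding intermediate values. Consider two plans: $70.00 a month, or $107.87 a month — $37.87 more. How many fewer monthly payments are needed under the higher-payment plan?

Monthly rate r = 28%/12 = 2.33333% = 0.0233333.
At $70.00/mo: n = ⌈−ln(1 − rB₀/P)/ln(1+r)⌉ = 67 payments (last $21.68); total interest = total paid − $2,350.00 = $2,291.68.
At $107.87/mo: 31 payments (last $84.32); total interest $970.42.
Payments saved = 67 − 31 = 36.

36 fewer payments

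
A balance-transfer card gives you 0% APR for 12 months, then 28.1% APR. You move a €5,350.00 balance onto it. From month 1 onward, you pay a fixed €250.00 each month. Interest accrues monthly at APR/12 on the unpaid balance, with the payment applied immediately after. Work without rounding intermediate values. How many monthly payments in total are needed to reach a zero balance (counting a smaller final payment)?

23 months

Promo months 1–12 at r₀ = 0%/12 = 0; months 13+ at r₁ = 28.1%/12 = 0.0234167.
After month 12 (no interest yet): B = €5,350.00 − 12·€250.00 = €2,350.00.
Then at r₁ with €250.00/mo: n₂ = −ln(1 − r₁·B/P)/ln(1+r₁) ≈ 10.74 → 11 more payments.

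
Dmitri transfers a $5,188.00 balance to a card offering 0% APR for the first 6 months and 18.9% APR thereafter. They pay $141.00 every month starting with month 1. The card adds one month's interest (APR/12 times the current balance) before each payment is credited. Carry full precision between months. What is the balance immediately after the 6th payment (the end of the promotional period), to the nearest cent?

$4,342.00

Promo months 1–6 at r₀ = 0%/12 = 0; months 7+ at r₁ = 18.9%/12 = 0.01575.
After month 6 (no interest yet): B = $5,188.00 − 6·$141.00 = $4,342.00.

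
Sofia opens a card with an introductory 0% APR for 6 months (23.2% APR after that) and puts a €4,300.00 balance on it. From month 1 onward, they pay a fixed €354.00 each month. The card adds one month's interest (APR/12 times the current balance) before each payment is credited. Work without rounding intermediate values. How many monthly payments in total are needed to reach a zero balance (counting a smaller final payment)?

13 payments

Promo months 1–6 at r₀ = 0%/12 = 0; months 7+ at r₁ = 23.2%/12 = 0.0193333.
After month 6 (no interest yet): B = €4,300.00 − 6·€354.00 = €2,176.00.
Then at r₁ with €354.00/mo: n₂ = −ln(1 − r₁·B/P)/ln(1+r₁) ≈ 6.61 → 7 more payments.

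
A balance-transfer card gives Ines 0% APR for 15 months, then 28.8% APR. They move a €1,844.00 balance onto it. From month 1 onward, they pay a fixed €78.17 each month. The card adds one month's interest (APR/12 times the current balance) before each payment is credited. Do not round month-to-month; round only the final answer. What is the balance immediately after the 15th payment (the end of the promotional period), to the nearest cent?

€671.45

Promo months 1–15 at r₀ = 0%/12 = 0; months 16+ at r₁ = 28.8%/12 = 0.024.
After month 15 (no interest yet): B = €1,844.00 − 15·€78.17 = €671.45.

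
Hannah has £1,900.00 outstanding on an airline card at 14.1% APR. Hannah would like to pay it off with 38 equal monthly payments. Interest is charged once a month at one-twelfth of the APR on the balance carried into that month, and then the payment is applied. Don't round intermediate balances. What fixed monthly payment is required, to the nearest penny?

£62.28

Monthly rate r = 14.1%/12 = 1.175% = 0.01175.
Level-payment amortization: P = B₀·r / (1 − (1+r)^(−n)) = 1900.00·0.01175 / (1 − 1.01175^(−38)).
Denominator 1 − (1+r)^(−38) = 0.358468621.
P = 22.325 / 0.358468621 ≈ 62.28.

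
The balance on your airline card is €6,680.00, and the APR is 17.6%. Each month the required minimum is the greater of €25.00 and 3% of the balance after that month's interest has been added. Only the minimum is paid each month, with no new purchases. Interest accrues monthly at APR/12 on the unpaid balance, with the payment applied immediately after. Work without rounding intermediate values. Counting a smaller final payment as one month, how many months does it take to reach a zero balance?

Monthly rate r = 17.6%/12 = 1.46667% = 0.0146667.
While 3% of the post-interest balance exceeds €25.00, each month B ← (B·(1+r))·(1 − 0.03), i.e. B shrinks by the factor (1+r)·0.97 = 0.98423.
This holds for months 1–132. Entering month 133 the balance is €819.09; 3% of the post-interest balance is now below €25.00, so the flat €25.00 minimum applies from here.
From month 133 a fixed €25.00 at rate r clears €819.09 in 45 more payments. Total: 132 + 45 = 177 months.

177 months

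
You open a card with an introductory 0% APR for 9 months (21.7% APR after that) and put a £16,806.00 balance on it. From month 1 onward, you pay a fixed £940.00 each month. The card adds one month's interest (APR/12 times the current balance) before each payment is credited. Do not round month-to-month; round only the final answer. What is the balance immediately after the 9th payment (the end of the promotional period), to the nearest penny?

£8,346.00

Promo months 1–9 at r₀ = 0%/12 = 0; months 10+ at r₁ = 21.7%/12 = 0.0180833.
After month 9 (no interest yet): B = £16,806.00 − 9·£940.00 = £8,346.00.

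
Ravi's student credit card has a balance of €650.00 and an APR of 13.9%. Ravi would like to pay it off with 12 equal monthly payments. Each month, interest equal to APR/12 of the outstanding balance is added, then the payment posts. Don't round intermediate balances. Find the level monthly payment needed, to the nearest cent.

Monthly rate r = 13.9%/12 = 1.15833% = 0.0115833.
Level-payment amortization: P = B₀·r / (1 − (1+r)^(−n)) = 650.00·0.0115833 / (1 − 1.01158^(−12)).
Denominator 1 − (1+r)^(−12) = 0.129076487.
P = 7.52917 / 0.129076487 ≈ 58.33.

€58.33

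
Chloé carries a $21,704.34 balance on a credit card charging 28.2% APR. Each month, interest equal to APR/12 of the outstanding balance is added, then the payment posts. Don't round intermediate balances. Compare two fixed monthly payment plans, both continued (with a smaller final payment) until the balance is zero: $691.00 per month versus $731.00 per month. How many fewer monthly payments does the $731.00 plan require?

Monthly rate r = 28.2%/12 = 2.35% = 0.0235.
At $691.00/mo: n = ⌈−ln(1 − rB₀/P)/ln(1+r)⌉ = 58 payments (last $475.53); total interest = total paid − $21,704.34 = $18,158.19.
At $731.00/mo: 52 payments (last $375.10); total interest $15,951.76.
Payments saved = 58 − 52 = 6.

6 fewer payments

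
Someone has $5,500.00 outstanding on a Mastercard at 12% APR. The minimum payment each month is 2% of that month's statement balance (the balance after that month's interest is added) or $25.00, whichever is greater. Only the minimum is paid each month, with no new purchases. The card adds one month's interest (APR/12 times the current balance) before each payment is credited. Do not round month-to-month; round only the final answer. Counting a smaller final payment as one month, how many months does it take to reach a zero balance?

Monthly rate r = 12%/12 = 1% = 0.01.
While 2% of the post-interest balance exceeds $25.00, each month B ← (B·(1+r))·(1 − 0.02), i.e. B shrinks by the factor (1+r)·0.98 = 0.9898.
This holds for months 1–146. Entering month 147 the balance is $1,231.09; 2% of the post-interest balance is now below $25.00, so the flat $25.00 minimum applies from here.
From month 147 a fixed $25.00 at rate r clears $1,231.09 in 69 more payments. Total: 146 + 69 = 215 months.

215 months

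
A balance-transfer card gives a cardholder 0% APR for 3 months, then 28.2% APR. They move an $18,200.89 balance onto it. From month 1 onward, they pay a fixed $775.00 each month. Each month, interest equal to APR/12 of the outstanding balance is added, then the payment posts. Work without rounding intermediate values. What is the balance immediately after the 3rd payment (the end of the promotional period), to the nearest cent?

$15,875.89

Promo months 1–3 at r₀ = 0%/12 = 0; months 4+ at r₁ = 28.2%/12 = 0.0235.
After month 3 (no interest yet): B = $18,200.89 − 3·$775.00 = $15,875.89.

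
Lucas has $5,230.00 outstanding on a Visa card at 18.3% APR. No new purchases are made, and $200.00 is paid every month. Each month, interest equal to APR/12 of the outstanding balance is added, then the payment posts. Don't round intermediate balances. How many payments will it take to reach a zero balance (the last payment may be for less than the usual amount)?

34 months

Monthly rate r = 18.3%/12 = 1.525% = 0.01525.
Recurrence: B ← B·(1+r) − $200.00.
Month 1: interest $79.76; balance after payment $5,109.76.
Month 2: interest $77.92; balance after payment $4,987.68.
Closed form: n = −ln(1 − rB₀/P)/ln(1+r) = −ln(0.60121)/ln(1.01525) ≈ 33.618, so the balance reaches zero during payment 34.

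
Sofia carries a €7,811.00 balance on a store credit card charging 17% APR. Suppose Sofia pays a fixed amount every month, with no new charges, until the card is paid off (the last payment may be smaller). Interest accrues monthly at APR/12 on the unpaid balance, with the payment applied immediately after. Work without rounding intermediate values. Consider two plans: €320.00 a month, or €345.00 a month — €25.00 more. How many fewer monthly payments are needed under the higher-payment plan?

Monthly rate r = 17%/12 = 1.41667% = 0.0141667.
At €320.00/mo: n = ⌈−ln(1 − rB₀/P)/ln(1+r)⌉ = 31 payments (last €53.17); total interest = total paid − €7,811.00 = €1,842.17.
At €345.00/mo: 28 payments (last €170.75); total interest €1,674.75.
Payments saved = 31 − 28 = 3.

3 fewer payments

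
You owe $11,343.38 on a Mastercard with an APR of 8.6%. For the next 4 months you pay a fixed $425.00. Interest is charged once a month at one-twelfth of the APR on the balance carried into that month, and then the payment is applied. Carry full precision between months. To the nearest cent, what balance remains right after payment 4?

$9,953.71

Monthly rate r = 8.6%/12 = 0.716667% = 0.00716667.
Each month: B ← B·(1+r) − $425.00.
Month 1: interest $81.29; balance after payment $10,999.67.
Month 2: interest $78.83; balance after payment $10,653.51.
Month 3: interest $76.35; balance after payment $10,304.86.
Month 4: interest $73.85; balance after payment $9,953.71.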